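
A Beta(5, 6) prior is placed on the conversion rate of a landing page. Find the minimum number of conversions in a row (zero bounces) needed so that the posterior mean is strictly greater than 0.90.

After k conversions and 0 bounces the posterior is Beta(5+k, 6), with mean (5+k)/(5+6+k).
Set (5+k)/(11+k) > 0.90 and solve: k > (0.90·11 − 5)/(1 − 0.90) = 49.000.
The smallest integer exceeding 49.000 is 50.

k = 50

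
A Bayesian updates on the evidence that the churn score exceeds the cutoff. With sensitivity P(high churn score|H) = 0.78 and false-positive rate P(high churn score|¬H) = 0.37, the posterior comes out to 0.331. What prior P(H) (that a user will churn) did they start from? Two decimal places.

P(H) = 0.19

Bayes' rule in odds form gives O(H|E) = O(H)·[P(E|H)/P(E|¬H)], hence O(H) = O(H|E)/LR.
Posterior odds = 0.331/(1−0.331) = 0.4948. LR = 0.78/0.37 = 2.1081.
Prior odds = 0.4948/2.1081 = 0.2347, so P(H) = 0.2347/(1+0.2347) ≈ 0.19.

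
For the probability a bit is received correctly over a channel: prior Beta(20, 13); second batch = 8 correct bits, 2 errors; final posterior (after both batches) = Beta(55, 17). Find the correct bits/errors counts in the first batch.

27 correct bits and 2 errors

Because Beta–binomial updating is additive in the counts, the combined data contributed (α_post−α_prior, β_post−β_prior) successes and failures.
Total across both batches: 55−20=35 correct bits, 17−13=4 errors.
Subtract the second batch: 35−8=27 correct bits and 4−2=2 errors.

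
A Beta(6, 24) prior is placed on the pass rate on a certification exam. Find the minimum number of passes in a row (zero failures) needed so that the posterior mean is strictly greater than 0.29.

After k passes and 0 failures the posterior is Beta(6+k, 24), with mean (6+k)/(6+24+k).
Set (6+k)/(30+k) > 0.29 and solve: k > (0.29·30 − 6)/(1 − 0.29) = 3.803.
The smallest integer exceeding 3.803 is 4.

k = 4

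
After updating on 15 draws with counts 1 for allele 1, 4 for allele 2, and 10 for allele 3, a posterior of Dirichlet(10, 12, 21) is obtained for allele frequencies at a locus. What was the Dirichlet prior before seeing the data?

For a Dirichlet(α) prior with multinomial counts c, the posterior is Dirichlet(α + c) componentwise.
Subtract each count from the matching posterior parameter: 10−1=9, 12−4=8, 21−10=11.

Dirichlet(9, 8, 11)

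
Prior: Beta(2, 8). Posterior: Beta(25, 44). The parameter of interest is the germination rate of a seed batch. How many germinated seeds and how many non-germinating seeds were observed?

Beta is conjugate to the binomial likelihood: posterior = Beta(a+s, b+f).
Match parameters: s=25−2=23, f=44−8=36.

23 germinated seeds and 36 non-germinating seeds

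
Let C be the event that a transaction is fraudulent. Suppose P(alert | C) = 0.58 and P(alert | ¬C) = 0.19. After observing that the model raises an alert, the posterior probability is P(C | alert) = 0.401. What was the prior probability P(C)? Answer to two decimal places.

P(C) = 0.18

In odds form, posterior odds = prior odds × likelihood ratio, so prior odds = posterior odds ÷ LR.
Posterior odds = 0.401/(1−0.401) = 0.6694. LR = 0.58/0.19 = 3.0526.
Prior odds = 0.6694/3.0526 = 0.2193, so P(C) = 0.2193/(1+0.2193) ≈ 0.18.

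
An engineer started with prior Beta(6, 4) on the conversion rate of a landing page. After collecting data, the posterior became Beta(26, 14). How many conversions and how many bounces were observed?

20 conversions and 10 bounces

Beta is conjugate to the binomial likelihood: posterior = Beta(α+s, β+f).
So s = 26 − 6 = 20 and f = 14 − 4 = 10.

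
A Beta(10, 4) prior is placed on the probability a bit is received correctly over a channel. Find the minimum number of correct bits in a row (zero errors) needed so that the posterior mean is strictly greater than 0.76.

k = 3

After k correct bits and 0 errors the posterior is Beta(10+k, 4), with mean (10+k)/(10+4+k).
Set (10+k)/(14+k) > 0.76 and solve: k > (0.76·14 − 10)/(1 − 0.76) = 2.667.
The smallest integer exceeding 2.667 is 3, and checking k=3: (13)/(17) = 0.7647 > 0.76.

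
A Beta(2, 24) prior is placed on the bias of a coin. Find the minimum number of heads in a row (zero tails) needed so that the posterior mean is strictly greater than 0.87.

After k heads and 0 tails the posterior is Beta(2+k, 24), with mean (2+k)/(2+24+k).
Set (2+k)/(26+k) > 0.87 and solve: k > (0.87·26 − 2)/(1 − 0.87) = 158.615.
The smallest integer exceeding 158.615 is 159, and checking k=159: (161)/(185) = 0.8703 > 0.87.

k = 159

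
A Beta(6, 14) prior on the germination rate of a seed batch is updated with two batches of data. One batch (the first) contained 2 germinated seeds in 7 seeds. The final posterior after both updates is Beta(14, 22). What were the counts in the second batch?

Sequential conjugate updates are equivalent to a single update on the pooled data, so total successes = posterior α − prior α and total failures = posterior β − prior β.
Total across both batches: 14−6=8 germinated seeds, 22−14=8 non-germinating seeds.
Subtract the first batch: 8−2=6 germinated seeds and 8−5=3 non-germinating seeds.

6 germinated seeds and 3 non-germinating seeds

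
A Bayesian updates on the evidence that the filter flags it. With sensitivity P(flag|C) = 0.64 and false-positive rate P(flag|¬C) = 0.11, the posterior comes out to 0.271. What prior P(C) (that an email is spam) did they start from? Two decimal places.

P(C) = 0.06

Bayes' rule in odds form gives O(C|E) = O(C)·[P(E|C)/P(E|¬C)], hence O(C) = O(C|E)/LR.
Posterior odds = 0.271/(1−0.271) = 0.3717. LR = 0.64/0.11 = 5.8182.
Prior odds = 0.3717/5.8182 = 0.0639, so P(C) = 0.0639/(1+0.0639) ≈ 0.06.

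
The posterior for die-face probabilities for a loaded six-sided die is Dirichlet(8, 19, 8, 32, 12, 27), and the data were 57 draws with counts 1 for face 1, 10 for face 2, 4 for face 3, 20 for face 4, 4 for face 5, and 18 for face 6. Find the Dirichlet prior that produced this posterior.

Dirichlet(7, 9, 4, 12, 8, 9)

For a Dirichlet(α) prior with multinomial counts c, the posterior is Dirichlet(α + c) componentwise.
Subtract each count from the matching posterior parameter: 8−1=7, 19−10=9, 8−4=4, 32−20=12, 12−4=8, 27−18=9.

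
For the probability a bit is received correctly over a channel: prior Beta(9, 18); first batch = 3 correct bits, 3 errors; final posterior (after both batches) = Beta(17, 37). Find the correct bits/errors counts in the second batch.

Sequential conjugate updates are equivalent to a single update on the pooled data, so total successes = posterior α − prior α and total failures = posterior β − prior β.
Total across both batches: 17−9=8 correct bits, 37−18=19 errors.
Subtract the first batch: 8−3=5 correct bits and 19−3=16 errors.

5 correct bits and 16 errors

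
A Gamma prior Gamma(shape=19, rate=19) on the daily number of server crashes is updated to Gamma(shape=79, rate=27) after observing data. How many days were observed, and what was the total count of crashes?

n = 8 days with total 60 crashes

Gamma–Poisson conjugacy: posterior shape = α + Σxᵢ, posterior rate = β + n.
Matching: Σxᵢ = 79 − 19 = 60 and n = 27 − 19 = 8.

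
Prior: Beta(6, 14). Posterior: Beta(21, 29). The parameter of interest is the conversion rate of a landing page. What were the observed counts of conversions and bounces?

15 conversions and 15 bounces

Under Beta–binomial conjugacy the posterior parameters are (a+s, b+f).
So s = 21 − 6 = 15 and f = 29 − 14 = 15.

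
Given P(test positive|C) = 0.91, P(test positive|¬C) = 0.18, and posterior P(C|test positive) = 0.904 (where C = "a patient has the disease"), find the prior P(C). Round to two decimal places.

P(C) = 0.65

In odds form, posterior odds = prior odds × likelihood ratio, so prior odds = posterior odds ÷ LR.
Posterior odds = 0.904/(1−0.904) = 9.4167. LR = 0.91/0.18 = 5.0556.
Prior odds = 9.4167/5.0556 = 1.8626, so P(C) = 1.8626/(1+1.8626) ≈ 0.65.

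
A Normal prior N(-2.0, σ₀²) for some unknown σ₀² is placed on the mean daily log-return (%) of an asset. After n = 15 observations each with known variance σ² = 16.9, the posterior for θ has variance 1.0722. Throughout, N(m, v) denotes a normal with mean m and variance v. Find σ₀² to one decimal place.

σ₀² = 22.2

Posterior precision equals prior precision plus data precision: 1/σ_n² = 1/σ₀² + n/σ².
So 1/σ₀² = 1/1.0722 − 15/16.9 = 0.932662 − 0.887574 = 0.045088.
Hence σ₀² = 1/0.045088 ≈ 22.2.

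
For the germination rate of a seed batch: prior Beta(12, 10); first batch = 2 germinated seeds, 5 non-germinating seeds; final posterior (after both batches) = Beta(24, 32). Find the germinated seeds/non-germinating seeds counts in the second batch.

Sequential conjugate updates are equivalent to a single update on the pooled data, so total successes = posterior α − prior α and total failures = posterior β − prior β.
Total across both batches: 24−12=12 germinated seeds, 32−10=22 non-germinating seeds.
Subtract the first batch: 12−2=10 germinated seeds and 22−5=17 non-germinating seeds.

10 germinated seeds and 17 non-germinating seeds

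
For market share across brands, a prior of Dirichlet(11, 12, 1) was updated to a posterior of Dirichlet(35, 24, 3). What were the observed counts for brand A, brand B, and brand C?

For a Dirichlet(α) prior with multinomial counts c, the posterior is Dirichlet(α + c) componentwise.
Counts are posterior − prior componentwise: 35−11=24, 24−12=12, 3−1=2.

counts (24, 12, 2)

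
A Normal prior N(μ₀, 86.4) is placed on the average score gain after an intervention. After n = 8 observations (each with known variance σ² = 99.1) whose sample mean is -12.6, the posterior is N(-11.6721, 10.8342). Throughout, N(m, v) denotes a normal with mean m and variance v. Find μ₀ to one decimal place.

μ₀ = -5.2

With known observation variance, the Normal–Normal posterior has precision τ_n = τ₀ + n/σ² and mean μ_n = (τ₀μ₀ + (n/σ²)x̄)/τ_n.
Here τ₀ = 1/86.4 = 0.011574 and τ_data = 8/99.1 = 0.080727, so τ_n = 0.092301.
Rearranging for μ₀: μ₀ = (μ_n·τ_n − τ_data·x̄)/τ₀ = (-11.6721·0.092301 − 0.080727·-12.6) / 0.011574 = -0.060186/0.011574 ≈ -5.2.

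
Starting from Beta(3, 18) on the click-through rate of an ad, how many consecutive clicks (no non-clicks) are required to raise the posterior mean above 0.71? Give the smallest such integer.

k = 42

After k clicks and 0 non-clicks the posterior is Beta(3+k, 18), with mean (3+k)/(3+18+k).
Set (3+k)/(21+k) > 0.71 and solve: k > (0.71·21 − 3)/(1 − 0.71) = 41.069.
The smallest integer exceeding 41.069 is 42.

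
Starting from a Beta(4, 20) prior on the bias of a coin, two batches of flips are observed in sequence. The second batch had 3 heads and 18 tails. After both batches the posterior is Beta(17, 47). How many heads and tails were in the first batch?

10 heads and 9 tails

Because Beta–binomial updating is additive in the counts, the combined data contributed (α_post−α_prior, β_post−β_prior) successes and failures.
Total across both batches: 17−4=13 heads, 47−20=27 tails.
Subtract the second batch: 13−3=10 heads and 27−18=9 tails.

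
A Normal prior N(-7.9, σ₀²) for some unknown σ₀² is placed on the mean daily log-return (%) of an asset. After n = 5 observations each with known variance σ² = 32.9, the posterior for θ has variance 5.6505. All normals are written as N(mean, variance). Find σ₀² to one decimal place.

Posterior precision equals prior precision plus data precision: 1/σ_n² = 1/σ₀² + n/σ².
So 1/σ₀² = 1/5.6505 − 5/32.9 = 0.176975 − 0.151976 = 0.024999.
Hence σ₀² = 1/0.024999 ≈ 40.0.

σ₀² = 40.0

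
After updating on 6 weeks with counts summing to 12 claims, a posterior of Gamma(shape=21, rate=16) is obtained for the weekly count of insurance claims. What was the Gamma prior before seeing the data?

Gamma(shape=9, rate=10)

A Gamma(α, β) prior (rate parametrization) on a Poisson rate with n observations summing to S gives posterior Gamma(α+S, β+n).
So α = 21 − 12 = 9 and β = 16 − 6 = 10.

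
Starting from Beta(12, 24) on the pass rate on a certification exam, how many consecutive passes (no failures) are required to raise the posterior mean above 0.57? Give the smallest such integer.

After k passes and 0 failures the posterior is Beta(12+k, 24), with mean (12+k)/(12+24+k).
Set (12+k)/(36+k) > 0.57 and solve: k > (0.57·36 − 12)/(1 − 0.57) = 19.814.
The smallest integer exceeding 19.814 is 20, and checking k=20: (32)/(56) = 0.5714 > 0.57.

k = 20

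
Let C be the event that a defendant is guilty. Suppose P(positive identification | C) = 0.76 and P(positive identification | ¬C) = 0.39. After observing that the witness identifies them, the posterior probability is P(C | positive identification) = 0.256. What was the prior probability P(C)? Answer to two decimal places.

Bayes' rule in odds form gives O(C|E) = O(C)·[P(E|C)/P(E|¬C)], hence O(C) = O(C|E)/LR.
Posterior odds = 0.256/(1−0.256) = 0.3441. LR = 0.76/0.39 = 1.9487.
Prior odds = 0.3441/1.9487 = 0.1766, so P(C) = 0.1766/(1+0.1766) ≈ 0.15.

P(C) = 0.15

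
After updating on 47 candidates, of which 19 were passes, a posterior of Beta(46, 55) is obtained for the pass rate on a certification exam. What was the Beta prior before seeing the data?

A Beta(a, b) prior with s successes and f failures in binomial data gives a Beta(a+s, b+f) posterior.
Subtract the data counts: 46−19=27, 55−28=27.

Beta(27, 27)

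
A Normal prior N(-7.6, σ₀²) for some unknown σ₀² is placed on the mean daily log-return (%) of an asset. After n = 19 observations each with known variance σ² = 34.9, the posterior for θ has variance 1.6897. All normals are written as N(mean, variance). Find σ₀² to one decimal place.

σ₀² = 21.1

For the Normal–Normal model with known σ², precisions add: τ_n = τ₀ + n/σ².
So 1/σ₀² = 1/1.6897 − 19/34.9 = 0.591821 − 0.544413 = 0.047408.
Hence σ₀² = 1/0.047408 ≈ 21.1.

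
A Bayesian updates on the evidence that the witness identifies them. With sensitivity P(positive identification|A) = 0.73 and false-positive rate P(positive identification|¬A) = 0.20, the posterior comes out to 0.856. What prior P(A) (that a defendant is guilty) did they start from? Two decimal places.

In odds form, posterior odds = prior odds × likelihood ratio, so prior odds = posterior odds ÷ LR.
Posterior odds = 0.856/(1−0.856) = 5.9444. LR = 0.73/0.20 = 3.6500.
Prior odds = 5.9444/3.6500 = 1.6286, so P(A) = 1.6286/(1+1.6286) ≈ 0.62.

P(A) = 0.62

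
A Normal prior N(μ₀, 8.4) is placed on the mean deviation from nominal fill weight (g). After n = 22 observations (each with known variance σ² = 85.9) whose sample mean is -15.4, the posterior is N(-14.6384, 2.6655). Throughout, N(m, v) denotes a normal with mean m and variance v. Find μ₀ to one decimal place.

μ₀ = -13.0

The posterior mean is a precision-weighted average: μ_n = (τ₀μ₀ + τ_data·x̄)/(τ₀+τ_data), with τ₀=1/σ₀² and τ_data=n/σ².
Here τ₀ = 1/8.4 = 0.119048 and τ_data = 22/85.9 = 0.256112, so τ_n = 0.375160.
Rearranging for μ₀: μ₀ = (μ_n·τ_n − τ_data·x̄)/τ₀ = (-14.6384·0.375160 − 0.256112·-15.4) / 0.119048 = -1.547617/0.119048 ≈ -13.0.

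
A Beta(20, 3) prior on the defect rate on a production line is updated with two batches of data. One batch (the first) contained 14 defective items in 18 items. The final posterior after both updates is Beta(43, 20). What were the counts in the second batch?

Sequential conjugate updates are equivalent to a single update on the pooled data, so total successes = posterior α − prior α and total failures = posterior β − prior β.
Total across both batches: 43−20=23 defective items, 20−3=17 good items.
Subtract the first batch: 23−14=9 defective items and 17−4=13 good items.

9 defective items and 13 good items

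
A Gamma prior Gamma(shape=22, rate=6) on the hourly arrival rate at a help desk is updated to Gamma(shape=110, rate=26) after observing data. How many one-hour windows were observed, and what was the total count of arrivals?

A Gamma(α, β) prior (rate parametrization) on a Poisson rate with n observations summing to S gives posterior Gamma(α+S, β+n).
Matching: Σxᵢ = 110 − 22 = 88 and n = 26 − 6 = 20.

n = 20 one-hour windows with total 88 arrivals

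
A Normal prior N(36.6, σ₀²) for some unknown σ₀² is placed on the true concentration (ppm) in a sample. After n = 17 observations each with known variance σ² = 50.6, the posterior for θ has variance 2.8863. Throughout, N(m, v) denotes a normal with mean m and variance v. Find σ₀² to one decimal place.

σ₀² = 95.3

For the Normal–Normal model with known σ², precisions add: τ_n = τ₀ + n/σ².
So 1/σ₀² = 1/2.8863 − 17/50.6 = 0.346464 − 0.335968 = 0.010496.
Hence σ₀² = 1/0.010496 ≈ 95.3.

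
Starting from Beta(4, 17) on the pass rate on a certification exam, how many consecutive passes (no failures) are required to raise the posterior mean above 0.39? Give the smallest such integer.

k = 7

After k passes and 0 failures the posterior is Beta(4+k, 17), with mean (4+k)/(4+17+k).
Set (4+k)/(21+k) > 0.39 and solve: k > (0.39·21 − 4)/(1 − 0.39) = 6.869.
The smallest integer exceeding 6.869 is 7.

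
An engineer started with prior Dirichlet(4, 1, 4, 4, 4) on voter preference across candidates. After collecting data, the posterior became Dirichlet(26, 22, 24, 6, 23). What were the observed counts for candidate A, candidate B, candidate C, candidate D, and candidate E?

counts (22, 21, 20, 2, 19)

For a Dirichlet(α) prior with multinomial counts c, the posterior is Dirichlet(α + c) componentwise.
Counts are posterior − prior componentwise: 26−4=22, 22−1=21, 24−4=20, 6−4=2, 23−4=19.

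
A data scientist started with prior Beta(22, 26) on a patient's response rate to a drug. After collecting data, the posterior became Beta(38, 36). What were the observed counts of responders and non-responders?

Under Beta–binomial conjugacy the posterior parameters are (α+s, β+f).
Match parameters: s=38−22=16, f=36−26=10.

16 responders and 10 non-responders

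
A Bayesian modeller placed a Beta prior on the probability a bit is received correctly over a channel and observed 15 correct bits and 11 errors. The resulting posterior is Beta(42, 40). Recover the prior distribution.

Beta(27, 29)

Beta is conjugate to the binomial likelihood: posterior = Beta(a+s, b+f).
So a = 42 − 15 = 27 and b = 40 − 11 = 29.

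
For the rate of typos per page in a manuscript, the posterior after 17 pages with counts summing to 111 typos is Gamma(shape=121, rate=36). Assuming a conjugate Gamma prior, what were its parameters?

A Gamma(α, β) prior (rate parametrization) on a Poisson rate with n observations summing to S gives posterior Gamma(α+S, β+n).
So α = 121 − 111 = 10 and β = 36 − 17 = 19.

Gamma(shape=10, rate=19)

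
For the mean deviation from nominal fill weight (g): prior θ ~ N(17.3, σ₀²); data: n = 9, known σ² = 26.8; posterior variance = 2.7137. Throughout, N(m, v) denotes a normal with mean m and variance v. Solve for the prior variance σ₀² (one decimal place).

For the Normal–Normal model with known σ², precisions add: τ_n = τ₀ + n/σ².
So 1/σ₀² = 1/2.7137 − 9/26.8 = 0.368501 − 0.335821 = 0.032680.
Hence σ₀² = 1/0.032680 ≈ 30.6.

σ₀² = 30.6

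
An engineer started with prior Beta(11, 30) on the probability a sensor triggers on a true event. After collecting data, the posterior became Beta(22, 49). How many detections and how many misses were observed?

Beta is conjugate to the binomial likelihood: posterior = Beta(α+s, β+f).
So s = 22 − 11 = 11 and f = 49 − 30 = 19.

11 detections and 19 misses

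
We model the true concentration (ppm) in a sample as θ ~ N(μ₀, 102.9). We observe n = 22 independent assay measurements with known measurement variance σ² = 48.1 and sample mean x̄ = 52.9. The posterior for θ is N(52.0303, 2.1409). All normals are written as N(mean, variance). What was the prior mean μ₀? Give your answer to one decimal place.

The posterior mean is a precision-weighted average: μ_n = (τ₀μ₀ + τ_data·x̄)/(τ₀+τ_data), with τ₀=1/σ₀² and τ_data=n/σ².
Here τ₀ = 1/102.9 = 0.009718 and τ_data = 22/48.1 = 0.457380, so τ_n = 0.467098.
Rearranging for μ₀: μ₀ = (μ_n·τ_n − τ_data·x̄)/τ₀ = (52.0303·0.467098 − 0.457380·52.9) / 0.009718 = 0.107847/0.009718 ≈ 11.1.

μ₀ = 11.1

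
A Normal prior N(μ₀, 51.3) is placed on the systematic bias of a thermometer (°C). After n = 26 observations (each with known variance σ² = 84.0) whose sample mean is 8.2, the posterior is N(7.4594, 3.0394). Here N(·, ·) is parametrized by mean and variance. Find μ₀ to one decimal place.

μ₀ = -4.3

With known observation variance, the Normal–Normal posterior has precision τ_n = τ₀ + n/σ² and mean μ_n = (τ₀μ₀ + (n/σ²)x̄)/τ_n.
Here τ₀ = 1/51.3 = 0.019493 and τ_data = 26/84.0 = 0.309524, so τ_n = 0.329017.
Rearranging for μ₀: μ₀ = (μ_n·τ_n − τ_data·x̄)/τ₀ = (7.4594·0.329017 − 0.309524·8.2) / 0.019493 = -0.083827/0.019493 ≈ -4.3.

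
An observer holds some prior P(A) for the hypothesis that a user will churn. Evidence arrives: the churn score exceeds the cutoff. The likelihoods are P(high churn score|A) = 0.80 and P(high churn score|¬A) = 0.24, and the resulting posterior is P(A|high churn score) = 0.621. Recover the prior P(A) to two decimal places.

Bayes' rule in odds form gives O(A|E) = O(A)·[P(E|A)/P(E|¬A)], hence O(A) = O(A|E)/LR.
Posterior odds = 0.621/(1−0.621) = 1.6385. LR = 0.80/0.24 = 3.3333.
Prior odds = 1.6385/3.3333 = 0.4916, so P(A) = 0.4916/(1+0.4916) ≈ 0.33.

P(A) = 0.33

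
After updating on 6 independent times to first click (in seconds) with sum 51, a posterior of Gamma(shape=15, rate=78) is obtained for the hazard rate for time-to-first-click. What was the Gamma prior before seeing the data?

Gamma–exponential conjugacy: posterior shape = α + n, posterior rate = β + Σtᵢ.
So α = 15 − 6 = 9 and β = 78 − 51 = 27.

Gamma(shape=9, rate=27)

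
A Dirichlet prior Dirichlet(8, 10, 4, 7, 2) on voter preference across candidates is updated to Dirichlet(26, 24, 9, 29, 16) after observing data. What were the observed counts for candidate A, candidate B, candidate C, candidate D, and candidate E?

For a Dirichlet(α) prior with multinomial counts c, the posterior is Dirichlet(α + c) componentwise.
Counts are posterior − prior componentwise: 26−8=18, 24−10=14, 9−4=5, 29−7=22, 16−2=14.

counts (18, 14, 5, 22, 14)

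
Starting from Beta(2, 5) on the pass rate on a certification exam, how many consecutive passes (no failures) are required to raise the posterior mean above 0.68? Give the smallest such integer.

k = 9

After k passes and 0 failures the posterior is Beta(2+k, 5), with mean (2+k)/(2+5+k).
Set (2+k)/(7+k) > 0.68 and solve: k > (0.68·7 − 2)/(1 − 0.68) = 8.625.
The smallest integer exceeding 8.625 is 9.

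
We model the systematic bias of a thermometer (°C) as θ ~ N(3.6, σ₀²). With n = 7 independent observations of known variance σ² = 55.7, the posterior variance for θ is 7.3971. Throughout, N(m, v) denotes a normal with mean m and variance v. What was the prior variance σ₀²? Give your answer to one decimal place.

Posterior precision equals prior precision plus data precision: 1/σ_n² = 1/σ₀² + n/σ².
So 1/σ₀² = 1/7.3971 − 7/55.7 = 0.135188 − 0.125673 = 0.009515.
Hence σ₀² = 1/0.009515 ≈ 105.1.

σ₀² = 105.1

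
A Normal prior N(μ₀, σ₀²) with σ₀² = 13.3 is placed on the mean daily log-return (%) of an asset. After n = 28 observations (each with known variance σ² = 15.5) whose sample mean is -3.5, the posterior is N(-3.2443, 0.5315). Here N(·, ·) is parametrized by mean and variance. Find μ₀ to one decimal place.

With known observation variance, the Normal–Normal posterior has precision τ_n = τ₀ + n/σ² and mean μ_n = (τ₀μ₀ + (n/σ²)x̄)/τ_n.
Here τ₀ = 1/13.3 = 0.075188 and τ_data = 28/15.5 = 1.806452, so τ_n = 1.881640.
Rearranging for μ₀: μ₀ = (μ_n·τ_n − τ_data·x̄)/τ₀ = (-3.2443·1.881640 − 1.806452·-3.5) / 0.075188 = 0.217977/0.075188 ≈ 2.9.

μ₀ = 2.9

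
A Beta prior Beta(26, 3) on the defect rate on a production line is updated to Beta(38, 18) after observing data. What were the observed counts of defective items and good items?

Under Beta–binomial conjugacy the posterior parameters are (a+s, b+f).
Match parameters: s=38−26=12, f=18−3=15.

12 defective items and 15 good items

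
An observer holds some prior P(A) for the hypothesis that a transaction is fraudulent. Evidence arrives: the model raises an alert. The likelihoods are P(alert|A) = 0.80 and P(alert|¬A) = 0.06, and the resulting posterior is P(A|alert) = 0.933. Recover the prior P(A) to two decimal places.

P(A) = 0.51

In odds form, posterior odds = prior odds × likelihood ratio, so prior odds = posterior odds ÷ LR.
Posterior odds = 0.933/(1−0.933) = 13.9254. LR = 0.80/0.06 = 13.3333.
Prior odds = 13.9254/13.3333 = 1.0444, so P(A) = 1.0444/(1+1.0444) ≈ 0.51.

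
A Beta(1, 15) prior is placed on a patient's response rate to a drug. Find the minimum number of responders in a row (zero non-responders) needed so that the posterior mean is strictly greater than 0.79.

After k responders and 0 non-responders the posterior is Beta(1+k, 15), with mean (1+k)/(1+15+k).
Set (1+k)/(16+k) > 0.79 and solve: k > (0.79·16 − 1)/(1 − 0.79) = 55.429.
The smallest integer exceeding 55.429 is 56, and checking k=56: (57)/(72) = 0.7917 > 0.79.

k = 56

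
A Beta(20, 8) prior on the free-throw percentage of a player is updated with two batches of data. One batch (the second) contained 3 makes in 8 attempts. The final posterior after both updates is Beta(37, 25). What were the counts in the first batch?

14 makes and 12 misses

Because Beta–binomial updating is additive in the counts, the combined data contributed (α_post−α_prior, β_post−β_prior) successes and failures.
Total across both batches: 37−20=17 makes, 25−8=17 misses.
Subtract the second batch: 17−3=14 makes and 17−5=12 misses.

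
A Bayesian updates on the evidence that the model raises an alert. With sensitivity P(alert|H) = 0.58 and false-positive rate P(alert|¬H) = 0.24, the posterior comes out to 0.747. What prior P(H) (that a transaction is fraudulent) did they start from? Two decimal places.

P(H) = 0.55

Bayes' rule in odds form gives O(H|E) = O(H)·[P(E|H)/P(E|¬H)], hence O(H) = O(H|E)/LR.
Posterior odds = 0.747/(1−0.747) = 2.9526. LR = 0.58/0.24 = 2.4167.
Prior odds = 2.9526/2.4167 = 1.2217, so P(H) = 1.2217/(1+1.2217) ≈ 0.55.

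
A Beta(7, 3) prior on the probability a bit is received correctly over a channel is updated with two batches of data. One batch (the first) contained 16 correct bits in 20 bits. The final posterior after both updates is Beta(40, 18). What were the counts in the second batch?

17 correct bits and 11 errors

Sequential conjugate updates are equivalent to a single update on the pooled data, so total successes = posterior α − prior α and total failures = posterior β − prior β.
Total across both batches: 40−7=33 correct bits, 18−3=15 errors.
Subtract the first batch: 33−16=17 correct bits and 15−4=11 errors.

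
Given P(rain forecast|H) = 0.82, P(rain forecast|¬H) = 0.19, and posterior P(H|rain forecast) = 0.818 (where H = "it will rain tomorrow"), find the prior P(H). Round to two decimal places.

P(H) = 0.51

In odds form, posterior odds = prior odds × likelihood ratio, so prior odds = posterior odds ÷ LR.
Posterior odds = 0.818/(1−0.818) = 4.4945. LR = 0.82/0.19 = 4.3158.
Prior odds = 4.4945/4.3158 = 1.0414, so P(H) = 1.0414/(1+1.0414) ≈ 0.51.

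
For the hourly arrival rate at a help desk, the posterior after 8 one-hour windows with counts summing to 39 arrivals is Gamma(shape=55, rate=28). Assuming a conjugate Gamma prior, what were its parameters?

Gamma–Poisson conjugacy: posterior shape = α + Σxᵢ, posterior rate = β + n.
So α = 55 − 39 = 16 and β = 28 − 8 = 20.

Gamma(shape=16, rate=20)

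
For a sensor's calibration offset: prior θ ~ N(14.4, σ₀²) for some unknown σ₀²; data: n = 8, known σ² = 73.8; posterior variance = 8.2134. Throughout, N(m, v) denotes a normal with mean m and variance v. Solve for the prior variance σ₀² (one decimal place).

Posterior precision equals prior precision plus data precision: 1/σ_n² = 1/σ₀² + n/σ².
So 1/σ₀² = 1/8.2134 − 8/73.8 = 0.121752 − 0.108401 = 0.013351.
Hence σ₀² = 1/0.013351 ≈ 74.9.

σ₀² = 74.9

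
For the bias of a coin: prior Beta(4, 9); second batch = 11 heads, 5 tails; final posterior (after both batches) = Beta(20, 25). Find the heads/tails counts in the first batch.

5 heads and 11 tails

Because Beta–binomial updating is additive in the counts, the combined data contributed (α_post−α_prior, β_post−β_prior) successes and failures.
Total across both batches: 20−4=16 heads, 25−9=16 tails.
Subtract the second batch: 16−11=5 heads and 16−5=11 tails.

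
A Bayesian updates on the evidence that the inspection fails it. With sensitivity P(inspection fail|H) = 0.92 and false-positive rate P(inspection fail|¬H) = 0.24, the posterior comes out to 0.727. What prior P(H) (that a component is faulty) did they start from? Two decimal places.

P(H) = 0.41

In odds form, posterior odds = prior odds × likelihood ratio, so prior odds = posterior odds ÷ LR.
Posterior odds = 0.727/(1−0.727) = 2.6630. LR = 0.92/0.24 = 3.8333.
Prior odds = 2.6630/3.8333 = 0.6947, so P(H) = 0.6947/(1+0.6947) ≈ 0.41.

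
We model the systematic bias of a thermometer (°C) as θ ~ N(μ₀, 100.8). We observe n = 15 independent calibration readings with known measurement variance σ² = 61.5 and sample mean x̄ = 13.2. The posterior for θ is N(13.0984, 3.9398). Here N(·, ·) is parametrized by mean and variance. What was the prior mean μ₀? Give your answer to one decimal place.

The posterior mean is a precision-weighted average: μ_n = (τ₀μ₀ + τ_data·x̄)/(τ₀+τ_data), with τ₀=1/σ₀² and τ_data=n/σ².
Here τ₀ = 1/100.8 = 0.009921 and τ_data = 15/61.5 = 0.243902, so τ_n = 0.253823.
Rearranging for μ₀: μ₀ = (μ_n·τ_n − τ_data·x̄)/τ₀ = (13.0984·0.253823 − 0.243902·13.2) / 0.009921 = 0.105169/0.009921 ≈ 10.6.

μ₀ = 10.6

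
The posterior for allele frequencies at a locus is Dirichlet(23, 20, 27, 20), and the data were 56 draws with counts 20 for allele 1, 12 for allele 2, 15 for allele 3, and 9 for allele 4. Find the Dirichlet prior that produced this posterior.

Dirichlet(3, 8, 12, 11)

For a Dirichlet(α) prior with multinomial counts c, the posterior is Dirichlet(α + c) componentwise.
Subtract each count from the matching posterior parameter: 23−20=3, 20−12=8, 27−15=12, 20−9=11.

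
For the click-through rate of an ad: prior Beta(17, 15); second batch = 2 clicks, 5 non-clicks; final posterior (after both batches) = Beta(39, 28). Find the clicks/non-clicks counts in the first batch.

20 clicks and 8 non-clicks

Because Beta–binomial updating is additive in the counts, the combined data contributed (α_post−α_prior, β_post−β_prior) successes and failures.
Total across both batches: 39−17=22 clicks, 28−15=13 non-clicks.
Subtract the second batch: 22−2=20 clicks and 13−5=8 non-clicks.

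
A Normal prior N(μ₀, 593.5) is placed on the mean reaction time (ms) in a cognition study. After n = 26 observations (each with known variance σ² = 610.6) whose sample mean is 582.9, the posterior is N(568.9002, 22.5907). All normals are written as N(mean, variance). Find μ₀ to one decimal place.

μ₀ = 215.1

With known observation variance, the Normal–Normal posterior has precision τ_n = τ₀ + n/σ² and mean μ_n = (τ₀μ₀ + (n/σ²)x̄)/τ_n.
Here τ₀ = 1/593.5 = 0.001685 and τ_data = 26/610.6 = 0.042581, so τ_n = 0.044266.
Rearranging for μ₀: μ₀ = (μ_n·τ_n − τ_data·x̄)/τ₀ = (568.9002·0.044266 − 0.042581·582.9) / 0.001685 = 0.362471/0.001685 ≈ 215.1.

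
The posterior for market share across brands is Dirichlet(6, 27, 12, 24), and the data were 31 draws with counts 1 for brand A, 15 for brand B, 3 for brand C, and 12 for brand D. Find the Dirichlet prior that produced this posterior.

For a Dirichlet(α) prior with multinomial counts c, the posterior is Dirichlet(α + c) componentwise.
Subtract each count from the matching posterior parameter: 6−1=5, 27−15=12, 12−3=9, 24−12=12.

Dirichlet(5, 12, 9, 12)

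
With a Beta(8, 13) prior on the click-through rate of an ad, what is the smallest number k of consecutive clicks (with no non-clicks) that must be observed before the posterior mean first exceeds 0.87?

After k clicks and 0 non-clicks the posterior is Beta(8+k, 13), with mean (8+k)/(8+13+k).
Set (8+k)/(21+k) > 0.87 and solve: k > (0.87·21 − 8)/(1 − 0.87) = 79.000.
The smallest integer exceeding 79.000 is 80.

k = 80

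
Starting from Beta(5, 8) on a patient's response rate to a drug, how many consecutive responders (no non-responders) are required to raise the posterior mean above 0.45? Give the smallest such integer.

k = 2

After k responders and 0 non-responders the posterior is Beta(5+k, 8), with mean (5+k)/(5+8+k).
Set (5+k)/(13+k) > 0.45 and solve: k > (0.45·13 − 5)/(1 − 0.45) = 1.545.
The smallest integer exceeding 1.545 is 2, and checking k=2: (7)/(15) = 0.4667 > 0.45.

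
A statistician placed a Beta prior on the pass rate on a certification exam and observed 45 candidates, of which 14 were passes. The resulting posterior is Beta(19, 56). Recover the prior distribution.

Beta is conjugate to the binomial likelihood: posterior = Beta(α+s, β+f).
So α = 19 − 14 = 5 and β = 56 − 31 = 25.

Beta(5, 25)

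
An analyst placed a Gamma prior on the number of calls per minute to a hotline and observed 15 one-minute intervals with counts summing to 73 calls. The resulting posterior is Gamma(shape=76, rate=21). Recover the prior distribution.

Gamma(shape=3, rate=6)

A Gamma(α, β) prior (rate parametrization) on a Poisson rate with n observations summing to S gives posterior Gamma(α+S, β+n).
So α = 76 − 73 = 3 and β = 21 − 15 = 6.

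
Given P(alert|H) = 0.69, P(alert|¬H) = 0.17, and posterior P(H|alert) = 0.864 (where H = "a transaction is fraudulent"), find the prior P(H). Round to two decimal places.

P(H) = 0.61

In odds form, posterior odds = prior odds × likelihood ratio, so prior odds = posterior odds ÷ LR.
Posterior odds = 0.864/(1−0.864) = 6.3529. LR = 0.69/0.17 = 4.0588.
Prior odds = 6.3529/4.0588 = 1.5652, so P(H) = 1.5652/(1+1.5652) ≈ 0.61.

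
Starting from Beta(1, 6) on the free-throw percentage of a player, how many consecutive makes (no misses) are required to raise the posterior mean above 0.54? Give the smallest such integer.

k = 7

After k makes and 0 misses the posterior is Beta(1+k, 6), with mean (1+k)/(1+6+k).
Set (1+k)/(7+k) > 0.54 and solve: k > (0.54·7 − 1)/(1 − 0.54) = 6.043.
The smallest integer exceeding 6.043 is 7, and checking k=7: (8)/(14) = 0.5714 > 0.54.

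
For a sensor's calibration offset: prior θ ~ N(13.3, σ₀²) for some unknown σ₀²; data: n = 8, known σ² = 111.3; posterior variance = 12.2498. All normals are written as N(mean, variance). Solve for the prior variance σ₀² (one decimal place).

Posterior precision equals prior precision plus data precision: 1/σ_n² = 1/σ₀² + n/σ².
So 1/σ₀² = 1/12.2498 − 8/111.3 = 0.081634 − 0.071878 = 0.009756.
Hence σ₀² = 1/0.009756 ≈ 102.5.

σ₀² = 102.5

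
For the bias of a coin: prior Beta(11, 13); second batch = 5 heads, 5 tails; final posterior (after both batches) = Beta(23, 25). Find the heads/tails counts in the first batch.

Sequential conjugate updates are equivalent to a single update on the pooled data, so total successes = posterior α − prior α and total failures = posterior β − prior β.
Total across both batches: 23−11=12 heads, 25−13=12 tails.
Subtract the second batch: 12−5=7 heads and 12−5=7 tails.

7 heads and 7 tails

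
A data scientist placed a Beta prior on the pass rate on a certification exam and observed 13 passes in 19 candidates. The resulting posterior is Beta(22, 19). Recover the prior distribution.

Beta(9, 13)

A Beta(a, b) prior with s successes and f failures in binomial data gives a Beta(a+s, b+f) posterior.
So a = 22 − 13 = 9 and b = 19 − 6 = 13.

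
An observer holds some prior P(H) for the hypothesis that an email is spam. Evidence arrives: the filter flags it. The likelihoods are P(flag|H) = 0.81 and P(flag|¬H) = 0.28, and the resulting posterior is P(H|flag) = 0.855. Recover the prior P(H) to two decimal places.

P(H) = 0.67

In odds form, posterior odds = prior odds × likelihood ratio, so prior odds = posterior odds ÷ LR.
Posterior odds = 0.855/(1−0.855) = 5.8966. LR = 0.81/0.28 = 2.8929.
Prior odds = 5.8966/2.8929 = 2.0383, so P(H) = 2.0383/(1+2.0383) ≈ 0.67.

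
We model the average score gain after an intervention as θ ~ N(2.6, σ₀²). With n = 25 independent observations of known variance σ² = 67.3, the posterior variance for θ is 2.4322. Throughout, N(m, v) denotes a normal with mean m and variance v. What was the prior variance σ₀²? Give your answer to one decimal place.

Posterior precision equals prior precision plus data precision: 1/σ_n² = 1/σ₀² + n/σ².
So 1/σ₀² = 1/2.4322 − 25/67.3 = 0.411150 − 0.371471 = 0.039679.
Hence σ₀² = 1/0.039679 ≈ 25.2.

σ₀² = 25.2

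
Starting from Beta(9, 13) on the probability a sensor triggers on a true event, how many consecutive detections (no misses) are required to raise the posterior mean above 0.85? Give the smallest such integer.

After k detections and 0 misses the posterior is Beta(9+k, 13), with mean (9+k)/(9+13+k).
Set (9+k)/(22+k) > 0.85 and solve: k > (0.85·22 − 9)/(1 − 0.85) = 64.667.
The smallest integer exceeding 64.667 is 65, and checking k=65: (74)/(87) = 0.8506 > 0.85.

k = 65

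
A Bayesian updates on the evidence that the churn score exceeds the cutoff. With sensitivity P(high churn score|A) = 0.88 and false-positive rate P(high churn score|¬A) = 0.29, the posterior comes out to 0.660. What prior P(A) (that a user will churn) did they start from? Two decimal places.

P(A) = 0.39

In odds form, posterior odds = prior odds × likelihood ratio, so prior odds = posterior odds ÷ LR.
Posterior odds = 0.660/(1−0.660) = 1.9412. LR = 0.88/0.29 = 3.0345.
Prior odds = 1.9412/3.0345 = 0.6397, so P(A) = 0.6397/(1+0.6397) ≈ 0.39.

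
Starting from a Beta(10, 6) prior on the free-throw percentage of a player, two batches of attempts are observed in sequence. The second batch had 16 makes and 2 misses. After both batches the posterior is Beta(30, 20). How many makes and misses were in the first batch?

Because Beta–binomial updating is additive in the counts, the combined data contributed (α_post−α_prior, β_post−β_prior) successes and failures.
Total across both batches: 30−10=20 makes, 20−6=14 misses.
Subtract the second batch: 20−16=4 makes and 14−2=12 misses.

4 makes and 12 misses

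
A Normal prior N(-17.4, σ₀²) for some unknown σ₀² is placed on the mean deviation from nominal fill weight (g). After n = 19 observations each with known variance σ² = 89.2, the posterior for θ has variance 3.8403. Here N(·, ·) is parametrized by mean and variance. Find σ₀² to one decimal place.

σ₀² = 21.1

Posterior precision equals prior precision plus data precision: 1/σ_n² = 1/σ₀² + n/σ².
So 1/σ₀² = 1/3.8403 − 19/89.2 = 0.260396 − 0.213004 = 0.047392.
Hence σ₀² = 1/0.047392 ≈ 21.1.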